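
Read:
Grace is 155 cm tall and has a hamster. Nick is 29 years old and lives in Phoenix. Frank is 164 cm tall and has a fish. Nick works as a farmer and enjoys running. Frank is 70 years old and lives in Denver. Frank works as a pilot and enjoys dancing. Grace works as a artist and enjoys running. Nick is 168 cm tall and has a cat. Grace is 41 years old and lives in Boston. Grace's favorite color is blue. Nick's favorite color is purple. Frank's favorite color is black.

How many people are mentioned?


People: Nick, Grace, Frank. Count = 3

3


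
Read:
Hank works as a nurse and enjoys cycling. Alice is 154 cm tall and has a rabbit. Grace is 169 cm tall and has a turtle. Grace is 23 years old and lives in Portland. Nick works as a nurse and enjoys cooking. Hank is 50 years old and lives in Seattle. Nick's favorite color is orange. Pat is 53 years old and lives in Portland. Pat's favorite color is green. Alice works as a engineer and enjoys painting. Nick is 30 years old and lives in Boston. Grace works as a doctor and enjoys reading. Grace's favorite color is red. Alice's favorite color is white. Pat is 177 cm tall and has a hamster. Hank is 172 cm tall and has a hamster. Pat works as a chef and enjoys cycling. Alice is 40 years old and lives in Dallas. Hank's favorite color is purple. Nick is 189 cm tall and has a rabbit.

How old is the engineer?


The engineer is Alice, age 40

40


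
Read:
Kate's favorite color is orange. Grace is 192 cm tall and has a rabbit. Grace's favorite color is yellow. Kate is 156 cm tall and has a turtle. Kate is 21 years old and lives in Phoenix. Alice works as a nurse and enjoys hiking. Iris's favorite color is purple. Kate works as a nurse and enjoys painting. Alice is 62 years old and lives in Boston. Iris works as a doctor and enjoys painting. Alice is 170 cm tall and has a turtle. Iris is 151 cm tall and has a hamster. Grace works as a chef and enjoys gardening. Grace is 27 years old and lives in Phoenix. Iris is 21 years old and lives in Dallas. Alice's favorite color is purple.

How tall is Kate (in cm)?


Kate is 156 cm tall

156


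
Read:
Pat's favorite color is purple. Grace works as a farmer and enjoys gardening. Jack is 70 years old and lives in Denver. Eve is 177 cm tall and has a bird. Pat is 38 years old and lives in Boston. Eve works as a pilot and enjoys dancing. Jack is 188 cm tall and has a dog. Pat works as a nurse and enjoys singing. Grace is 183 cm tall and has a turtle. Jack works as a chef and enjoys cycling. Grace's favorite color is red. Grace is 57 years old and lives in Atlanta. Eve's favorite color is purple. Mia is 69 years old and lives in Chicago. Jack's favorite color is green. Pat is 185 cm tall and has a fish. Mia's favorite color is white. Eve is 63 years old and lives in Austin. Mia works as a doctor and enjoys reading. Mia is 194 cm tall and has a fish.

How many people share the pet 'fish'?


Count: 2

2


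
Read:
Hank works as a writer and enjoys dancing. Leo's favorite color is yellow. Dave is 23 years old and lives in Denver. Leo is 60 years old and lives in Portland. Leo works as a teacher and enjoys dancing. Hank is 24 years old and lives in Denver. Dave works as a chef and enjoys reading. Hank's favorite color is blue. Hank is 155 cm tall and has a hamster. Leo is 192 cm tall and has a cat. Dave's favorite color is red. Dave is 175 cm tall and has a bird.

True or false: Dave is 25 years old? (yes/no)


Dave is actually 23. no

no


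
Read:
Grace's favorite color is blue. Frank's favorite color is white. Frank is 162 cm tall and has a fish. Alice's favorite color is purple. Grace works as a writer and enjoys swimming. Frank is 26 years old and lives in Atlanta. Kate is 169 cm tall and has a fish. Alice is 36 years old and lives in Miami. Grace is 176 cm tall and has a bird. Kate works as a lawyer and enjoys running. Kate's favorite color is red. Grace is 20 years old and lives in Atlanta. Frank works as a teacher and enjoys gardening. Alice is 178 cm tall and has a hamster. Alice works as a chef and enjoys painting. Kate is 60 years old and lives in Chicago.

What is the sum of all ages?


36+20+26+60 = 142

142


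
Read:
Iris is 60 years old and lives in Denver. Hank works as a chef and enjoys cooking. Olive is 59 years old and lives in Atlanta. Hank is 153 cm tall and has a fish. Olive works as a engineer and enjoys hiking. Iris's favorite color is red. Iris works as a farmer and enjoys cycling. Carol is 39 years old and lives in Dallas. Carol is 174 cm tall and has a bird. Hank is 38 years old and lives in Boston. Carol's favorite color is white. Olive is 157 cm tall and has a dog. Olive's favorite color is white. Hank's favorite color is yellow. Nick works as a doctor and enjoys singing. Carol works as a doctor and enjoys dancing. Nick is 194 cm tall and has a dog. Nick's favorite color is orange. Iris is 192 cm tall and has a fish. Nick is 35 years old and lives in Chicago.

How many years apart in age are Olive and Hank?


59 vs 38, diff = 21

21


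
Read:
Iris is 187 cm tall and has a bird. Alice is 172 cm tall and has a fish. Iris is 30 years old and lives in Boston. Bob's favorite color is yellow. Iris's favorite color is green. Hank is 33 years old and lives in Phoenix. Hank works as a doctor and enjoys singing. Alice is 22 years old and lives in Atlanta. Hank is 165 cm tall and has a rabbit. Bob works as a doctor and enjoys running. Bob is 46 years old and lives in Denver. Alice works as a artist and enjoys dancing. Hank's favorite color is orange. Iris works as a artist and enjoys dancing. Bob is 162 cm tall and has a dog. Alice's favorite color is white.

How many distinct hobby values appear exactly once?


Unique hobby values: 2

2


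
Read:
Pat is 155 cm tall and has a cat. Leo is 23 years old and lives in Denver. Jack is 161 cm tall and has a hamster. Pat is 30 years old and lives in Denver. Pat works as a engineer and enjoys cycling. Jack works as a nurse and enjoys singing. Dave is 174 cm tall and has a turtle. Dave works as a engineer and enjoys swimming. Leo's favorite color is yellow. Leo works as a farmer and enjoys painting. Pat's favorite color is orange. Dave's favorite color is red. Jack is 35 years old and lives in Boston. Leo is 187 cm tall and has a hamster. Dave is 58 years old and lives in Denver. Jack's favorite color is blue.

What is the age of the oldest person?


Oldest: Dave at 58

58


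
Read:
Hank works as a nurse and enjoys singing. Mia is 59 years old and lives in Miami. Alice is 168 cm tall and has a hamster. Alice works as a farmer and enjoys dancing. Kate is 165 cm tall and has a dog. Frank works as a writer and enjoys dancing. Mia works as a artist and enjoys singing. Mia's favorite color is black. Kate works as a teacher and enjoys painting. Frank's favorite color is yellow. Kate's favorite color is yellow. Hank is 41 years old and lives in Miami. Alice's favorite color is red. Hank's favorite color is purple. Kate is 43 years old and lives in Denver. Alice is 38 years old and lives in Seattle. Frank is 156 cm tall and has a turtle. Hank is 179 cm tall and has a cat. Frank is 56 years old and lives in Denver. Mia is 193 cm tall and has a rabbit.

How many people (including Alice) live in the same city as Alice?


Alice lives in Seattle. Count = 1

1


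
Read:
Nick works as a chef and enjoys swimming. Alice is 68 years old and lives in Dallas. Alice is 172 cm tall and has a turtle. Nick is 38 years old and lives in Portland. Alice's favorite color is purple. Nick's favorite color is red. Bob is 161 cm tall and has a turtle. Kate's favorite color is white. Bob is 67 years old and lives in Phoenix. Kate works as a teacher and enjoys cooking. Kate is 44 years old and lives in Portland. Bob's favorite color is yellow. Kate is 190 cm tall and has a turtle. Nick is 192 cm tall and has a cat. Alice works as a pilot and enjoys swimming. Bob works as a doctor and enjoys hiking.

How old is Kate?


Kate is 44 years old

44


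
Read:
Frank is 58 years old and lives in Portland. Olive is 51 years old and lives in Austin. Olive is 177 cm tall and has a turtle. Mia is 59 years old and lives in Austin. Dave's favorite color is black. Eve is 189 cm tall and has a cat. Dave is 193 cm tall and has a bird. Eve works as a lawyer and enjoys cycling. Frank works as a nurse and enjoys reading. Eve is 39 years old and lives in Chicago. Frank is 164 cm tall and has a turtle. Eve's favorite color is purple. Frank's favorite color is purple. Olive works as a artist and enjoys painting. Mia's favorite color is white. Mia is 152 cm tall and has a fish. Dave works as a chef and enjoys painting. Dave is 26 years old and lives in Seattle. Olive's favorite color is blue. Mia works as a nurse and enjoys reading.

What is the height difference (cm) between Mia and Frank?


|152 - 164| = 12

12


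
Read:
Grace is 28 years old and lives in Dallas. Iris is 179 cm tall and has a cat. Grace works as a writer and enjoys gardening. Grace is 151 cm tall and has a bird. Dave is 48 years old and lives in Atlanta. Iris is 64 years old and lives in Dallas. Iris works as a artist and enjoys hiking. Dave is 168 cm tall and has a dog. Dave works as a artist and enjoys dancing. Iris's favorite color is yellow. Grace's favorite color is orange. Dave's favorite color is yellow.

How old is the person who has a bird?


Person with bird is Grace, age 28

28


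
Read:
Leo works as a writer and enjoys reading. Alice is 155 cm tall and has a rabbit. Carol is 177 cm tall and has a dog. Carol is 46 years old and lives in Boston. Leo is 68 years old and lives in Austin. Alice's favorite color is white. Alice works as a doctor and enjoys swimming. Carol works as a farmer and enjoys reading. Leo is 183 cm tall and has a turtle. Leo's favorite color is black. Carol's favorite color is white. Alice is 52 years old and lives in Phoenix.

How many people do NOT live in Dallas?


Not in Dallas: 3

3


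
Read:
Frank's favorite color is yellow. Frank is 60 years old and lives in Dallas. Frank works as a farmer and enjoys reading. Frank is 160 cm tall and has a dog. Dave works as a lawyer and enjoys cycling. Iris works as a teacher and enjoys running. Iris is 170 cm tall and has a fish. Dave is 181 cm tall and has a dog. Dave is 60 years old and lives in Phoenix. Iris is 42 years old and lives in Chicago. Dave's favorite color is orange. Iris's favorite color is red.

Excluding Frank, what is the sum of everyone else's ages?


Sum (excluding Frank): 102

102


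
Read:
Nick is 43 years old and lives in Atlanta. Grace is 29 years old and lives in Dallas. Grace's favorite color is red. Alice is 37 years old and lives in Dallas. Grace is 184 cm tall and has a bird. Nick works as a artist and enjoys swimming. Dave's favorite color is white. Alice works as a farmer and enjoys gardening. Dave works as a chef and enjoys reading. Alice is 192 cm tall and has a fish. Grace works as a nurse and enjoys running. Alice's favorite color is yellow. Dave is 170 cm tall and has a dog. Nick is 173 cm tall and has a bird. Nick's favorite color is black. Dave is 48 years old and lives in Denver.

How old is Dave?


Dave is 48 years old

48


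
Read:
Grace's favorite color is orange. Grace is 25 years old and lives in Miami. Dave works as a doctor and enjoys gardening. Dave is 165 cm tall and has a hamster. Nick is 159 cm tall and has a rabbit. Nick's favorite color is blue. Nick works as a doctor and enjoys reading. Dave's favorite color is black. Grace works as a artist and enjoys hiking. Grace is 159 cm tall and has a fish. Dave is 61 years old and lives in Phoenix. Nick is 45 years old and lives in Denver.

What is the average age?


Sum=131, n=3, avg=43.67

43.67


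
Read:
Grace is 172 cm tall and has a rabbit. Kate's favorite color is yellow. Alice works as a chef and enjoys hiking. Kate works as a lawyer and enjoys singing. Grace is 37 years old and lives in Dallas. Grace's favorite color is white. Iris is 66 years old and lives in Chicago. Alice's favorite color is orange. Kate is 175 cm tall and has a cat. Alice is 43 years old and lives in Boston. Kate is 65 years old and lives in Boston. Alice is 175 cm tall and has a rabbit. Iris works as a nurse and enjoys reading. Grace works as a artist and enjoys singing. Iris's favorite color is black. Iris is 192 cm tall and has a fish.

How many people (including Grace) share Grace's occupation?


Grace is a artist. Count = 1

1


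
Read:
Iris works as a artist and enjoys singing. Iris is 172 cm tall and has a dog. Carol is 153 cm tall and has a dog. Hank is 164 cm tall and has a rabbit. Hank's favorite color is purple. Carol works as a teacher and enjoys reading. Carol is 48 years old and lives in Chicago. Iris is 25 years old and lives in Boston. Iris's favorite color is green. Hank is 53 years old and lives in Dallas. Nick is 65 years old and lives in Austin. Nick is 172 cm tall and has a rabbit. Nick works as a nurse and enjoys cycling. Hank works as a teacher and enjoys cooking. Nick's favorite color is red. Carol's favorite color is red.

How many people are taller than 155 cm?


Taller than 155: 3

3


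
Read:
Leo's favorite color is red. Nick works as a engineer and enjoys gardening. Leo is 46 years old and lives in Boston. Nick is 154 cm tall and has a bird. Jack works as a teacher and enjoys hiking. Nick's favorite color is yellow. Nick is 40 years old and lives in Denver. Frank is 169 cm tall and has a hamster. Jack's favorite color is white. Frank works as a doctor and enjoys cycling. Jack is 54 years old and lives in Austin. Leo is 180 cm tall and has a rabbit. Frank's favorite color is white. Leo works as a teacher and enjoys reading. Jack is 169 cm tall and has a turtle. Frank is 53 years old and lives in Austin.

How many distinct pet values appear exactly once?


Unique pet values: 4

4


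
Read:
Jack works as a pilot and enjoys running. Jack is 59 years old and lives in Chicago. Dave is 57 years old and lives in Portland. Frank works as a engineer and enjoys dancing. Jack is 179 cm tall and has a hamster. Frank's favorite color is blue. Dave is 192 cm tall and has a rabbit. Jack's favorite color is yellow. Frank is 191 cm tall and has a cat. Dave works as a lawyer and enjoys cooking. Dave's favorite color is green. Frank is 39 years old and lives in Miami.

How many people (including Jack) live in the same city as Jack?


Jack lives in Chicago. Count = 1

1


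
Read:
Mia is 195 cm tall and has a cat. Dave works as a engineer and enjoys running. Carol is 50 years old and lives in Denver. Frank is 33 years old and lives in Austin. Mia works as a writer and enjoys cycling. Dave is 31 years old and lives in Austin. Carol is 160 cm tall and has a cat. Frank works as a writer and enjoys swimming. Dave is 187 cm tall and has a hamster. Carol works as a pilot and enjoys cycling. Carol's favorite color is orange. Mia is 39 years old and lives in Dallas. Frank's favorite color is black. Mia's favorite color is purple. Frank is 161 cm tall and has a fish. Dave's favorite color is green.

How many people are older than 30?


Filter: 4

4


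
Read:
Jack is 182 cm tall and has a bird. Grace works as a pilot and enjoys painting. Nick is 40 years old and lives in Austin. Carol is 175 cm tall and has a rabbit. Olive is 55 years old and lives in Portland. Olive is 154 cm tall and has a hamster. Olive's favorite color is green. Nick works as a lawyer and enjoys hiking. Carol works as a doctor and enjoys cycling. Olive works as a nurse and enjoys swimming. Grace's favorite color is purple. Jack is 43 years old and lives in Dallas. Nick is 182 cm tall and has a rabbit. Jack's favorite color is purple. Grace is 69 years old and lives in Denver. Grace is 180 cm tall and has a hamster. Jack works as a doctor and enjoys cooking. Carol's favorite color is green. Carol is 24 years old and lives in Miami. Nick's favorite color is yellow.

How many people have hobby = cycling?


Count: 1

1


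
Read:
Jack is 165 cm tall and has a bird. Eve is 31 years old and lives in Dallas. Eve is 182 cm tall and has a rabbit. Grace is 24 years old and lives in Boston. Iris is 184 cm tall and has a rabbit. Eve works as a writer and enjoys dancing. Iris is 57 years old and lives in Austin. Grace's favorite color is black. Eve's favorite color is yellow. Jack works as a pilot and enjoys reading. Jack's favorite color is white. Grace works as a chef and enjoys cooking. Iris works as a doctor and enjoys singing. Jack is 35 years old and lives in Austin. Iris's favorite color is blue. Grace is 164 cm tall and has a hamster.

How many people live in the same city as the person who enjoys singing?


Person with hobby singing is Iris, city Austin. Count = 2

2


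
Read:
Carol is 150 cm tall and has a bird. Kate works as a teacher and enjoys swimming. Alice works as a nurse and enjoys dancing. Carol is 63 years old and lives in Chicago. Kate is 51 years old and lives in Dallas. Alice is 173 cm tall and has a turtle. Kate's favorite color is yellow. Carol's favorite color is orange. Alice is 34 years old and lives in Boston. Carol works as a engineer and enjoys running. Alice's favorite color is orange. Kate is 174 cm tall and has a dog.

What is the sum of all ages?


51+34+63 = 148

148


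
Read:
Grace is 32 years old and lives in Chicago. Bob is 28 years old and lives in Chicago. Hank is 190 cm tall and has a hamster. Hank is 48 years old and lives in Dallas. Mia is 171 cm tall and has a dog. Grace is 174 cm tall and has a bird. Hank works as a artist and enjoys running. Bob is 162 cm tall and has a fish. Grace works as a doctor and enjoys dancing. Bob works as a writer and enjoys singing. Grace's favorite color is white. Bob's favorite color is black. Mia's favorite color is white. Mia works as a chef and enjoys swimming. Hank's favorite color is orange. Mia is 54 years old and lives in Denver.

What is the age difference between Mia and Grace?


|54 - 32| = 22

22


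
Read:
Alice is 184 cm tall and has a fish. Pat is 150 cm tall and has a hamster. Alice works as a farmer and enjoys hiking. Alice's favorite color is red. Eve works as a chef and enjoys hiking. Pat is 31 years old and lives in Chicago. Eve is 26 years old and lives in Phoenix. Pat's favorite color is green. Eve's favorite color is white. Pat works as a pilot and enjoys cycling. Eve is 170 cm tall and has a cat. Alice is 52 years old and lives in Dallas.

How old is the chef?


The chef is Eve, age 26

26


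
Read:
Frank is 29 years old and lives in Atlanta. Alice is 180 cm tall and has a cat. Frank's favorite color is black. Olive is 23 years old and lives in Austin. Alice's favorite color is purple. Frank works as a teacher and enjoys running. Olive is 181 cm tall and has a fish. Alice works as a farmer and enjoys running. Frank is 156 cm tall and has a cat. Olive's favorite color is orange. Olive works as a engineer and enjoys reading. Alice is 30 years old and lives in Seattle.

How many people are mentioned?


People: Olive, Frank, Alice. Count = 3

3


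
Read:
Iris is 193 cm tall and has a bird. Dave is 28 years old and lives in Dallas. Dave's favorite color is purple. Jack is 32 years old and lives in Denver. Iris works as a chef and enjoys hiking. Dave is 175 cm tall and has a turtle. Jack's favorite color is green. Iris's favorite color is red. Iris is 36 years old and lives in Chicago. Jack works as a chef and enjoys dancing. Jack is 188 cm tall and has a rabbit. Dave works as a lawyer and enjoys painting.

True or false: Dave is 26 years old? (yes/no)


Dave is actually 28. no

no


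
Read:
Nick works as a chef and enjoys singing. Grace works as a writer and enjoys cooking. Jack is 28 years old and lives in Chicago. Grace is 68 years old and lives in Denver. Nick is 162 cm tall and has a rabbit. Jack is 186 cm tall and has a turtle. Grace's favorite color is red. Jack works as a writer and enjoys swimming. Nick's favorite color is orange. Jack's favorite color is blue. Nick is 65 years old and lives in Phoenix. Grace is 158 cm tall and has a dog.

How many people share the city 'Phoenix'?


Count: 1

1


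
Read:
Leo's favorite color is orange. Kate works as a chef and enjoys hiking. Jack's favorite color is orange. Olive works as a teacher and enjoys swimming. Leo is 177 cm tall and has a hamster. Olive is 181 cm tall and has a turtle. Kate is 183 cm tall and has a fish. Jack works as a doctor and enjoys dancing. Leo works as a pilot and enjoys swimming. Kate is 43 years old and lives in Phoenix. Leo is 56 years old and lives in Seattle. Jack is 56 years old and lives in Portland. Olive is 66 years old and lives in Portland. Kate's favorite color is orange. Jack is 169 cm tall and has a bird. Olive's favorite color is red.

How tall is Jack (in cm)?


Jack is 169 cm tall

169


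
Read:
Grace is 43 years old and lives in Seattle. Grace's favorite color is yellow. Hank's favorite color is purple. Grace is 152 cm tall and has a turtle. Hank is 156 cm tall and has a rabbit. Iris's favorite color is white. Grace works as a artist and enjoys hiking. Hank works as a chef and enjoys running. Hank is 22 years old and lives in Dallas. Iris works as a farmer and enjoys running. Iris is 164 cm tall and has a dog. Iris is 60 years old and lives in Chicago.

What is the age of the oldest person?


Oldest: Iris at 60

60


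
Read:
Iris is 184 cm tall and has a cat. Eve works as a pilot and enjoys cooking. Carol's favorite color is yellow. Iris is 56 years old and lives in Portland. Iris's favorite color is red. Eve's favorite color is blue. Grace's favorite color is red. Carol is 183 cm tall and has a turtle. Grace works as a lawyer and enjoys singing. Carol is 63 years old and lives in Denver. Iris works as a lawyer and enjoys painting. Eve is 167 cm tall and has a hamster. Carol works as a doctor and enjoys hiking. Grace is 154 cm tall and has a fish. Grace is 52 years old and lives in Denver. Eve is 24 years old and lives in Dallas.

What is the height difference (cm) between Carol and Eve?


|183 - 167| = 16

16


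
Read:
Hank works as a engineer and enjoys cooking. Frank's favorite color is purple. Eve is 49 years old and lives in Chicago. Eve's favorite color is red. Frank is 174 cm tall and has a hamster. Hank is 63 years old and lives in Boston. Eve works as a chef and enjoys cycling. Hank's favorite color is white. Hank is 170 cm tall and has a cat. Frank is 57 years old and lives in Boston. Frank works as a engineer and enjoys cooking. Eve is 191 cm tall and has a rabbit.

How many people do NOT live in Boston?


Not in Boston: 1

1


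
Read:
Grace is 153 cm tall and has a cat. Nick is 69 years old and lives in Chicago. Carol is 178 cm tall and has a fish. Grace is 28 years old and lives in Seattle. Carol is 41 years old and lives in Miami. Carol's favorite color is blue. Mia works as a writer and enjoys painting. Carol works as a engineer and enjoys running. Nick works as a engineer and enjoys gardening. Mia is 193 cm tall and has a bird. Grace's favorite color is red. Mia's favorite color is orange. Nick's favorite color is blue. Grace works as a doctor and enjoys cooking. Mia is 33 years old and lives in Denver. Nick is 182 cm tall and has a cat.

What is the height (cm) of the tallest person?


Tallest: Mia at 193 cm

193


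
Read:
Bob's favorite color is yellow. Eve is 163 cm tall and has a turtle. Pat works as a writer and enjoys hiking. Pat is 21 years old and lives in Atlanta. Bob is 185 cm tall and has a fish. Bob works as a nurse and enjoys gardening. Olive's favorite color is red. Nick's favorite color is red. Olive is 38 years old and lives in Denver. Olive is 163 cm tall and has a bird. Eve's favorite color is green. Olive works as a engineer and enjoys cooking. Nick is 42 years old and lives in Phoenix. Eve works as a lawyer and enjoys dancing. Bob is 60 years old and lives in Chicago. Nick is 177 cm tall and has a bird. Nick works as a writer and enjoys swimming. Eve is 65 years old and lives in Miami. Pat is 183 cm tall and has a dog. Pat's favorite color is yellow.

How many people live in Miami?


Count in Miami: 1

1


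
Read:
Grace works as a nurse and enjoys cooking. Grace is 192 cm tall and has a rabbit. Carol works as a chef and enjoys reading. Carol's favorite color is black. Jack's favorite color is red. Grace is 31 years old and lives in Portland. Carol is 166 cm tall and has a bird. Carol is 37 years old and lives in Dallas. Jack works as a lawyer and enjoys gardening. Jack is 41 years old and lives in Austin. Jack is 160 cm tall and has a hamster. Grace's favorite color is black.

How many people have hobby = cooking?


Count: 1

1


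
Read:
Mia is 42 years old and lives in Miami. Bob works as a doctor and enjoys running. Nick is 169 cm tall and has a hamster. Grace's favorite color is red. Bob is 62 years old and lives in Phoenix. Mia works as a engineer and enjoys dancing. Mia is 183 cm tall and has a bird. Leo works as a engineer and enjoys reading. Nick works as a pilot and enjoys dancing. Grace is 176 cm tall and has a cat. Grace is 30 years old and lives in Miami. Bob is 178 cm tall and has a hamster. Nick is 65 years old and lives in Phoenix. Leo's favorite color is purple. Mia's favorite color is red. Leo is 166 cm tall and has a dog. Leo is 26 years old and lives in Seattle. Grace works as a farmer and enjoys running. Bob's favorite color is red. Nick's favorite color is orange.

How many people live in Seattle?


Count in Seattle: 1

1


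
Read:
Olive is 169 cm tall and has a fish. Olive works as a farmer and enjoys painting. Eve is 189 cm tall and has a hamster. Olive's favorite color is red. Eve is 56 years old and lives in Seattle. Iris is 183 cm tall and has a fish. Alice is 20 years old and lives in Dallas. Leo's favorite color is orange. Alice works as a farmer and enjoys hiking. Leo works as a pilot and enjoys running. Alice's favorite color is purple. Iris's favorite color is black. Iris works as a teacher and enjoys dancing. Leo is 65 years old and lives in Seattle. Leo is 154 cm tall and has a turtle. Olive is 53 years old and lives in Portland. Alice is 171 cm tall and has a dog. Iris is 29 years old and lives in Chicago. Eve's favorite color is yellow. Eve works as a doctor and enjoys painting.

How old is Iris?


Iris is 29 years old

29


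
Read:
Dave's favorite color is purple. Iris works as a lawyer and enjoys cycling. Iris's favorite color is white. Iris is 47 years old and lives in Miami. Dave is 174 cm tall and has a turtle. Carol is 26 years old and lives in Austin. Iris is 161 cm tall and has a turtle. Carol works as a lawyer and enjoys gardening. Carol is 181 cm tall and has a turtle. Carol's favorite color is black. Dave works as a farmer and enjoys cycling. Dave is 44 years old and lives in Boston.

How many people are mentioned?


People: Carol, Iris, Dave. Count = 3

3


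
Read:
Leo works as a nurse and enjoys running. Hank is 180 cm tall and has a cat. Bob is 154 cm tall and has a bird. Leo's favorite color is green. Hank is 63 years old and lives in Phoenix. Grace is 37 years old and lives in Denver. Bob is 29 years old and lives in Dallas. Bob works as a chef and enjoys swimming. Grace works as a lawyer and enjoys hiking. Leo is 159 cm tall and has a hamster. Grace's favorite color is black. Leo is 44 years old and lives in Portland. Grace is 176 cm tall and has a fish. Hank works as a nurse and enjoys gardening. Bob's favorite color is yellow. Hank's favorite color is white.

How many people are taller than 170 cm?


Taller than 170: 2

2


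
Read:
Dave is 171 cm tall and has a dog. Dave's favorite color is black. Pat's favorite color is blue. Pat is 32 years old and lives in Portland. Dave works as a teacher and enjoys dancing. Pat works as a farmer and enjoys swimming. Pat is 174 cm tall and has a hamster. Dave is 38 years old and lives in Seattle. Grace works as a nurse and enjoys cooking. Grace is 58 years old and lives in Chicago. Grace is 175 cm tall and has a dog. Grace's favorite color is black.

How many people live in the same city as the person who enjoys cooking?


Person with hobby cooking is Grace, city Chicago. Count = 1

1


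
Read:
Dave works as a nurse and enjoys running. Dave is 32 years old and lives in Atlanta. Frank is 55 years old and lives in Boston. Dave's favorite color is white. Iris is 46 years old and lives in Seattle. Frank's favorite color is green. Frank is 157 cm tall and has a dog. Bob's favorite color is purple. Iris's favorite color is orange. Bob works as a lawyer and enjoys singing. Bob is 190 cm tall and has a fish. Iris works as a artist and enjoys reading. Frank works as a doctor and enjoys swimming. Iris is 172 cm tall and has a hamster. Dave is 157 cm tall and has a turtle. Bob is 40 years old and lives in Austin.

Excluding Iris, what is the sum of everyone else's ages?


Sum (excluding Iris): 127

127


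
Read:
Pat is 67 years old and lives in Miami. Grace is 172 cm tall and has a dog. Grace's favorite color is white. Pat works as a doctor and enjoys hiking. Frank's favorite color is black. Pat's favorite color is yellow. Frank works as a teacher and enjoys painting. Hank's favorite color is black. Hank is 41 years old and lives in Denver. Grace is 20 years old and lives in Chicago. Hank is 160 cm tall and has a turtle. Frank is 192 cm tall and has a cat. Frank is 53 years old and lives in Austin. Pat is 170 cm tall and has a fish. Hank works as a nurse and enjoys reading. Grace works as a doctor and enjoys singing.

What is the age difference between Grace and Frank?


|20 - 53| = 33

33


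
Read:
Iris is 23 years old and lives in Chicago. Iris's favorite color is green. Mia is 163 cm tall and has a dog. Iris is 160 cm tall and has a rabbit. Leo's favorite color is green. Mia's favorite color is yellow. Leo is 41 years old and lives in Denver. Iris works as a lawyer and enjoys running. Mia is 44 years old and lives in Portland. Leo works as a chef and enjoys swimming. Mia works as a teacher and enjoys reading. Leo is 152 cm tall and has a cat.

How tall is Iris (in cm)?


Iris is 160 cm tall

160


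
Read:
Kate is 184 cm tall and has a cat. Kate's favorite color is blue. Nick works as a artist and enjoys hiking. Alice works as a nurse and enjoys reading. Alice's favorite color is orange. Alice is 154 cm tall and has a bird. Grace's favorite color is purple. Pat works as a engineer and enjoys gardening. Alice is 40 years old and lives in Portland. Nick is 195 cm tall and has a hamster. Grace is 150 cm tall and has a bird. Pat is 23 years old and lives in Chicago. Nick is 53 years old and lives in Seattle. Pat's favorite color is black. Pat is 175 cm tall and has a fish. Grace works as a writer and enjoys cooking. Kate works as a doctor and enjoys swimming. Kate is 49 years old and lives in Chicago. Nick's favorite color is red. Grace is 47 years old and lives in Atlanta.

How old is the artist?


The artist is Nick, age 53

53


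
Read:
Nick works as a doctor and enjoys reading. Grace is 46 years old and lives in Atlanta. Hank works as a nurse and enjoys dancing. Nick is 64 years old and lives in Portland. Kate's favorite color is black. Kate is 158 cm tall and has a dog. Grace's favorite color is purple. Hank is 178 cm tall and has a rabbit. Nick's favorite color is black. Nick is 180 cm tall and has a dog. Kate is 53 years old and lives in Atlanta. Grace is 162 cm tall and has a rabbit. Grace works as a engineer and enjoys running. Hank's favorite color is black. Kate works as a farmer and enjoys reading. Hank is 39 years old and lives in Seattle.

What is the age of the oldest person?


Oldest: Nick at 64

64


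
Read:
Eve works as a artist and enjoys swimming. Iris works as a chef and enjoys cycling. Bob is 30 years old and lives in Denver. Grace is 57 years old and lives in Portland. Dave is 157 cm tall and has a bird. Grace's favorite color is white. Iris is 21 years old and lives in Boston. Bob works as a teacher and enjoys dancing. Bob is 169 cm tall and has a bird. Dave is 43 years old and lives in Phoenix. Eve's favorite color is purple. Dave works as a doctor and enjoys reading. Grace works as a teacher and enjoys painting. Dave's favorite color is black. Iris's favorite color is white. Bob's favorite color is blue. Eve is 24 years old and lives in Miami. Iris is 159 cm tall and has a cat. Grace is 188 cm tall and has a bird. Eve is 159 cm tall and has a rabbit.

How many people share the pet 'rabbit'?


Count: 1

1


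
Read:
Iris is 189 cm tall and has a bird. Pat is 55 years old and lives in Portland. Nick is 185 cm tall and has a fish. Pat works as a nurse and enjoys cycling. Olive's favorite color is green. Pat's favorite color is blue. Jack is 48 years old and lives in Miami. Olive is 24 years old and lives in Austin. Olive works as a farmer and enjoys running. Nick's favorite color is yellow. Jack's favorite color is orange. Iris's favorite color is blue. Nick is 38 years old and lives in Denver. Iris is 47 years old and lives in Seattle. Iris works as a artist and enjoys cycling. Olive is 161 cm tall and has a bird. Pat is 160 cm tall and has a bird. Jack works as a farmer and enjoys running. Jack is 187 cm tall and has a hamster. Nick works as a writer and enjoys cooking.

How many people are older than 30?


Filter: 4

4


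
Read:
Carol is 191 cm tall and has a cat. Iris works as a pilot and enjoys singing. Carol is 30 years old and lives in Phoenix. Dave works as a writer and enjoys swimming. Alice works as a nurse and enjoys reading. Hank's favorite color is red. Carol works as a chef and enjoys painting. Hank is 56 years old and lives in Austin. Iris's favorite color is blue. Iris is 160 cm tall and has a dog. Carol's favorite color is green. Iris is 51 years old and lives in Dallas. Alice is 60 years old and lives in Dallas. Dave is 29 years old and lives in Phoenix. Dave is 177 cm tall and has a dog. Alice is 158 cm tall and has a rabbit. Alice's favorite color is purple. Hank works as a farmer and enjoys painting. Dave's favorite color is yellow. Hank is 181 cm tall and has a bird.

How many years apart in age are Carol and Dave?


30 vs 29, diff = 1

1


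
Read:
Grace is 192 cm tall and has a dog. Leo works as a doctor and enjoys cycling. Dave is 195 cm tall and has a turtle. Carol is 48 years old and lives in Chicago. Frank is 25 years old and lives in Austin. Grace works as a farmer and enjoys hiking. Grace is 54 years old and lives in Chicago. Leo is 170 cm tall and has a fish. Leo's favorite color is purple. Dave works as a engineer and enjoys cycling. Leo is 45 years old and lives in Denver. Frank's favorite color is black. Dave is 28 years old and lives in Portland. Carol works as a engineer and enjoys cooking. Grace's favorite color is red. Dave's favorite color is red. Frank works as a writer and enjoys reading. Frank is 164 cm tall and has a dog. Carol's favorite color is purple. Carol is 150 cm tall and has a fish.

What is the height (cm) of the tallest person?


Tallest: Dave at 195 cm

195


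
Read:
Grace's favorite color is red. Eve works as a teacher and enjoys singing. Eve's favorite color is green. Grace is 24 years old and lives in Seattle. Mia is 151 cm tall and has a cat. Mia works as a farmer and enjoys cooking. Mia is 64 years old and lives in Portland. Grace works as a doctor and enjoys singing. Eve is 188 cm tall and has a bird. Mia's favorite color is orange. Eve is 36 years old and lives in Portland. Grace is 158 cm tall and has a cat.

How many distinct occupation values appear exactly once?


Unique occupation values: 3

3


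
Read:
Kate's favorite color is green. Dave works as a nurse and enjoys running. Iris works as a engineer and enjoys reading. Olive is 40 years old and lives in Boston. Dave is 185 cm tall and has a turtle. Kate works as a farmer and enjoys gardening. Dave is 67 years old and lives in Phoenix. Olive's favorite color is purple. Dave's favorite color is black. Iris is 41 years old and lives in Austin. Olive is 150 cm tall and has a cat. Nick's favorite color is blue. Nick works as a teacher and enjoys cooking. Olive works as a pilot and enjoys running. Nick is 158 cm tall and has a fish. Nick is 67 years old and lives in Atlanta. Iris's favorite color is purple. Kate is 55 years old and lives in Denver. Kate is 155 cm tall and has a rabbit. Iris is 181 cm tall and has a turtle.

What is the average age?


Sum=270, n=5, avg=54

54


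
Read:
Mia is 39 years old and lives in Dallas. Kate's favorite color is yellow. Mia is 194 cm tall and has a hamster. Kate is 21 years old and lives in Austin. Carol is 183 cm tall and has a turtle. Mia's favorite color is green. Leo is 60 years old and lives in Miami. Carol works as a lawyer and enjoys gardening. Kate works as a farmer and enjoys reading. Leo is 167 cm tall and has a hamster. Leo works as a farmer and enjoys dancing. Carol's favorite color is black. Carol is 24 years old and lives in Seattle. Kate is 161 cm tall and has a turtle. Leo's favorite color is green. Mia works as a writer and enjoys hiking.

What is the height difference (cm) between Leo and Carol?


|167 - 183| = 16

16


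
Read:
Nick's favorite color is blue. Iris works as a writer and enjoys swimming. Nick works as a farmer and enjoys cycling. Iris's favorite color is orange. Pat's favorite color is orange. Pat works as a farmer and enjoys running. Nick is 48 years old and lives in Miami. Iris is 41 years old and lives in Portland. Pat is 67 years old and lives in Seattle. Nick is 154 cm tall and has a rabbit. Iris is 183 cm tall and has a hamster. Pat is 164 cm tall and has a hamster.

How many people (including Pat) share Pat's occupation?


Pat is a farmer. Count = 2

2


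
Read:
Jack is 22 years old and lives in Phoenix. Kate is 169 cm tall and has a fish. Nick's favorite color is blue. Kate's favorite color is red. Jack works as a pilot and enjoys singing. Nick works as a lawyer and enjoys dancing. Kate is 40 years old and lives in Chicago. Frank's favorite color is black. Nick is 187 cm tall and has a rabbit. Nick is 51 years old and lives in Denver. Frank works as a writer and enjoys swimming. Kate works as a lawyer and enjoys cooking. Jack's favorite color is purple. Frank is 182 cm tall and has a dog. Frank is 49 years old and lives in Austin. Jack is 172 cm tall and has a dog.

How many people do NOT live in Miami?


Not in Miami: 4

4


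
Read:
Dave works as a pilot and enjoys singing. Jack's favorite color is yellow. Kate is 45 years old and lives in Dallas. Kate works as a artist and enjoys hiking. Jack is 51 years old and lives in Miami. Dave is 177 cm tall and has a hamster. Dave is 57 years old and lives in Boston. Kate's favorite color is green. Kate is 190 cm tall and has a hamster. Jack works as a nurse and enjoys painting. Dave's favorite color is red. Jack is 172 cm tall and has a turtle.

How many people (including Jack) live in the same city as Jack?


Jack lives in Miami. Count = 1

1


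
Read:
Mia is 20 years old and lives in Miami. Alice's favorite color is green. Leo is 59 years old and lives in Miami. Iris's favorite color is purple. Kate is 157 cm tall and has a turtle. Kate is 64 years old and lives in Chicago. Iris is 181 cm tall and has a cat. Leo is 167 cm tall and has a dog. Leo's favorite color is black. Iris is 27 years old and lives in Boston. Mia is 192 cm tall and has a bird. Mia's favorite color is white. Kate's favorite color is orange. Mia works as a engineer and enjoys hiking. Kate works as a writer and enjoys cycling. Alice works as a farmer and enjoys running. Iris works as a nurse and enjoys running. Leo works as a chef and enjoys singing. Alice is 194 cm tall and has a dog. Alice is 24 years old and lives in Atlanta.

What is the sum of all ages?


20+27+64+24+59 = 194

194


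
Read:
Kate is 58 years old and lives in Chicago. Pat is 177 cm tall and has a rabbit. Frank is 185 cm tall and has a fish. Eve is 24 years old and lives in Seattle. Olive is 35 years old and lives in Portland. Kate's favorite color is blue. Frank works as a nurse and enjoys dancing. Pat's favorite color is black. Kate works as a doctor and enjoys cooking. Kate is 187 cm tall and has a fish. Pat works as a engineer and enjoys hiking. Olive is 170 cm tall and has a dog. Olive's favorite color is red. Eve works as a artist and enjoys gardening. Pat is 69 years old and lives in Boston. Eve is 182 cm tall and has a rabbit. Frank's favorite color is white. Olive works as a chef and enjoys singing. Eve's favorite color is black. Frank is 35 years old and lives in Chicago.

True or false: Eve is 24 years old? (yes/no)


Eve is actually 24. yes

yes
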